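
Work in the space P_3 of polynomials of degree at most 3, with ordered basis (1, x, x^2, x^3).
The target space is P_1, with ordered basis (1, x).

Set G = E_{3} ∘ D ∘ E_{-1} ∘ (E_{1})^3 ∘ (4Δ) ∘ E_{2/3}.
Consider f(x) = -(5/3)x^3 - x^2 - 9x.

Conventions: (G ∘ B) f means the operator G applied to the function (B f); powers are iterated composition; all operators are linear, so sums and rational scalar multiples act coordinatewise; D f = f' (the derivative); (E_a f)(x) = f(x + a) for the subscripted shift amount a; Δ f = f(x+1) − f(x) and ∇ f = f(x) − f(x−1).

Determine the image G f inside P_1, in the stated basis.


the image equals g(x) = -40x - 764/3

E_{2/3} f = -(5/3)x^3 - (13/3)x^2 - (113/9)x - 562/81
Δ E_{2/3} f = -5x^2 - (41/3)x - 167/9
(4Δ) E_{2/3} f = -20x^2 - (164/3)x - 668/9
E_{1} (4Δ) E_{2/3} f = -20x^2 - (284/3)x - 1340/9
E_{1} E_{1} (4Δ) E_{2/3} f = -20x^2 - (404/3)x - 2372/9
E_{1} E_{1} E_{1} (4Δ) E_{2/3} f = -20x^2 - (524/3)x - 3764/9
E_{-1} ((E_{1})^3 ∘ (4Δ) ∘ E_{2/3}) f = -20x^2 - (404/3)x - 2372/9
D E_{-1} ((E_{1})^3 ∘ (4Δ) ∘ E_{2/3}) f = -40x - 404/3
E_{3} D E_{-1} ((E_{1})^3 ∘ (4Δ) ∘ E_{2/3}) f = -40x - 764/3


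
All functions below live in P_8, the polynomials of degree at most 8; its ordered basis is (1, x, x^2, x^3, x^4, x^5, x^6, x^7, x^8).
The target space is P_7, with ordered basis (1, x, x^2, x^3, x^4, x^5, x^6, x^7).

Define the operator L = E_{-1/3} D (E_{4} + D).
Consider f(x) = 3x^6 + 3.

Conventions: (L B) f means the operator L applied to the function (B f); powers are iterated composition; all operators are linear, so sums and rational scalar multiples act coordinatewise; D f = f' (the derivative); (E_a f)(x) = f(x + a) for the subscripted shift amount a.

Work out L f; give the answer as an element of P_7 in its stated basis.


E_{4} f = 3x^6 + 72x^5 + 720x^4 + 3840x^3 + 11520x^2 + 18432x + 12291
D f = 18x^5
(E_{4} + D) f = 3x^6 + 90x^5 + 720x^4 + 3840x^3 + 11520x^2 + 18432x + 12291
D (E_{4} + D) f = 18x^5 + 450x^4 + 2880x^3 + 11520x^2 + 23040x + 18432
E_{-1/3} D (E_{4} + D) f = 18x^5 + 420x^4 + 2300x^3 + (26800/3)x^2 + (146290/9)x + 322132/27

g(x) = 18x^5 + 420x^4 + 2300x^3 + (26800/3)x^2 + (146290/9)x + 322132/27


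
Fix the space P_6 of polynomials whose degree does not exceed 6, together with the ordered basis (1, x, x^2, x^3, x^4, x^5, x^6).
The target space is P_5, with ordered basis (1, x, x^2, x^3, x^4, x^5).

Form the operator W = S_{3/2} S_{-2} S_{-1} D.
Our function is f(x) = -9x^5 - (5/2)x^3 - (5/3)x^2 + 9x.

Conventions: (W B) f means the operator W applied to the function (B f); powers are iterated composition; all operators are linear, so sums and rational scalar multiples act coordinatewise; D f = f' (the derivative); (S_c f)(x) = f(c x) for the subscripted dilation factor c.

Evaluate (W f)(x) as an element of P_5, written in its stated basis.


D f = -45x^4 - (15/2)x^2 - (10/3)x + 9
S_{-1} D f = -45x^4 - (15/2)x^2 + (10/3)x + 9
S_{-2} S_{-1} D f = -720x^4 - 30x^2 - (20/3)x + 9
S_{3/2} (S_{-2} S_{-1} D) f = -3645x^4 - (135/2)x^2 - 10x + 9

g(x) = -3645x^4 - (135/2)x^2 - 10x + 9


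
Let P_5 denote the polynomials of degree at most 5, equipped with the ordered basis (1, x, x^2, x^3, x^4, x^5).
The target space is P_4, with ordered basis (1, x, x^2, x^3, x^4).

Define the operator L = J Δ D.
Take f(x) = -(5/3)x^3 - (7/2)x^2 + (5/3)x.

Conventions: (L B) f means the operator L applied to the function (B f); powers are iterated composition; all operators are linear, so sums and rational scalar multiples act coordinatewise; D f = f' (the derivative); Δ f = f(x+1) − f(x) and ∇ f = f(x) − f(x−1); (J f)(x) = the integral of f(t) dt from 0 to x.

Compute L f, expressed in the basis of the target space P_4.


the image equals g(x) = -5x^2 - 12x

D f = -5x^2 - 7x + 5/3
Δ D f = -10x - 12
J (Δ D) f = -5x^2 - 12x


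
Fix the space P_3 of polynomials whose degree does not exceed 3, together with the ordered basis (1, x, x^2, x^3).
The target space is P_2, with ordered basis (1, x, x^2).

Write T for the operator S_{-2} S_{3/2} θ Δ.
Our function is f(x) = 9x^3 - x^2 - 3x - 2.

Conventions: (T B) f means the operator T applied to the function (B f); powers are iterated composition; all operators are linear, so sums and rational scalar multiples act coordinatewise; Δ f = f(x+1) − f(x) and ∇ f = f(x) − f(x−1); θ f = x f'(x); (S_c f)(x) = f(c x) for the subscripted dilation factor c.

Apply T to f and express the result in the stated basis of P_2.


Δ f = 27x^2 + 25x + 5
θ Δ f = 54x^2 + 25x
S_{3/2} (θ Δ) f = (243/2)x^2 + (75/2)x
S_{-2} S_{3/2} (θ Δ) f = 486x^2 - 75x

g(x) = 486x^2 - 75x


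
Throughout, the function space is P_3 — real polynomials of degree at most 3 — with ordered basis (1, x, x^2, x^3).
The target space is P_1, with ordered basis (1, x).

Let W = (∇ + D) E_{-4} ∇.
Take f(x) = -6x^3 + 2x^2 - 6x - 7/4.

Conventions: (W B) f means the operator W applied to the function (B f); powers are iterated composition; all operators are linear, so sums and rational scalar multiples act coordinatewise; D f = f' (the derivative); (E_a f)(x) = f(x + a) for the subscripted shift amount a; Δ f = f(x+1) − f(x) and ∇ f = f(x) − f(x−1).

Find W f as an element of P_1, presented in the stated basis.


∇ f = -18x^2 + 22x - 14
E_{-4} ∇ f = -18x^2 + 166x - 390
∇ (E_{-4} ∇) f = -36x + 184
D (E_{-4} ∇) f = -36x + 166
(∇ + D) (E_{-4} ∇) f = -72x + 350

g(x) = -72x + 350


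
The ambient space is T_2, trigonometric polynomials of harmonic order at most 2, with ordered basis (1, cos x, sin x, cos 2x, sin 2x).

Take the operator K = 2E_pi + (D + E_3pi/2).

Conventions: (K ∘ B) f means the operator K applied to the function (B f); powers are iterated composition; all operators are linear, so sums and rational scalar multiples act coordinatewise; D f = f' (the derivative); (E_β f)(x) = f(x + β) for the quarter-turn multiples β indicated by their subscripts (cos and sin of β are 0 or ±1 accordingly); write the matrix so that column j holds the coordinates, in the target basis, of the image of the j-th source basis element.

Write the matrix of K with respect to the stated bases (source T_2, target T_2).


the matrix is [[3, 0, 0, 0, 0]; [0, -2, 0, 0, 0]; [0, 0, -2, 0, 0]; [0, 0, 0, 1, 2]; [0, 0, 0, -2, 1]] (rows listed top to bottom)

image of 1: 3
image of cos x: -2cos x
image of sin x: -2sin x
image of cos 2x: cos 2x - 2sin 2x
image of sin 2x: 2cos 2x + sin 2x
each image's coordinates form column j of the matrix


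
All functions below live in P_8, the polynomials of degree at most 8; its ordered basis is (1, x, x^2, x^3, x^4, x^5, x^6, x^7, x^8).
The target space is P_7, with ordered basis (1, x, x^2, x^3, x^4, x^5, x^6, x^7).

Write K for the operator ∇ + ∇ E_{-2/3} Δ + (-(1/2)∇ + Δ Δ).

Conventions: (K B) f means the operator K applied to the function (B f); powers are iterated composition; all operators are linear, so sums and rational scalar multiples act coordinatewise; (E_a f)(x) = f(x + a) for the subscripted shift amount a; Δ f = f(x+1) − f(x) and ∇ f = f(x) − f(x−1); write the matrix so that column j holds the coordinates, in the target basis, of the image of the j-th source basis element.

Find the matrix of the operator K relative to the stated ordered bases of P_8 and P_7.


the matrix is [[0, 1/2, 7/2, 5/2, 125/6, 967/54, 4469/54, 14725/162, 456295/1458]; [0, 0, 1, 21/2, 10, 625/6, 967/9, 31283/54, 58900/81]; [0, 0, 0, 3/2, 21, 25, 625/2, 6769/18, 62566/27]; [0, 0, 0, 0, 2, 35, 50, 4375/6, 27076/27]; [0, 0, 0, 0, 0, 5/2, 105/2, 175/2, 4375/3]; [0, 0, 0, 0, 0, 0, 3, 147/2, 140]; [0, 0, 0, 0, 0, 0, 0, 7/2, 98]; [0, 0, 0, 0, 0, 0, 0, 0, 4]] (rows listed top to bottom)

image of 1: 0
image of x: 1/2
image of x^2: x + 7/2
image of x^3: (3/2)x^2 + (21/2)x + 5/2
image of x^4: 2x^3 + 21x^2 + 10x + 125/6
image of x^5: (5/2)x^4 + 35x^3 + 25x^2 + (625/6)x + 967/54
image of x^6: 3x^5 + (105/2)x^4 + 50x^3 + (625/2)x^2 + (967/9)x + 4469/54
image of x^7: (7/2)x^6 + (147/2)x^5 + (175/2)x^4 + (4375/6)x^3 + (6769/18)x^2 + (31283/54)x + 14725/162
image of x^8: 4x^7 + 98x^6 + 140x^5 + (4375/3)x^4 + (27076/27)x^3 + (62566/27)x^2 + (58900/81)x + 456295/1458
each image's coordinates form column j of the matrix


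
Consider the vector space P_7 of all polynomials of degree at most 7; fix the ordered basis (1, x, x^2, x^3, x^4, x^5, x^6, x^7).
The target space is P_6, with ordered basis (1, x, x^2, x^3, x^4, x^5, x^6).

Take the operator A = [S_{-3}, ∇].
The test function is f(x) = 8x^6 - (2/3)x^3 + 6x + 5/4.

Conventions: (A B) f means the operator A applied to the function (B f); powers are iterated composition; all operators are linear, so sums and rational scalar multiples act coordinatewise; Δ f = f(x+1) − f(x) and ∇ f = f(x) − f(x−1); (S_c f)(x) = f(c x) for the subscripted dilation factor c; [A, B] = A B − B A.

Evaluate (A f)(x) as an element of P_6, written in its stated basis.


∇ f = 48x^5 - 120x^4 + 160x^3 - 122x^2 + 50x - 8/3
S_{-3} ∇ f = -11664x^5 - 9720x^4 - 4320x^3 - 1098x^2 - 150x - 8/3
S_{-3} f = 5832x^6 + 18x^3 - 18x + 5/4
∇ S_{-3} f = 34992x^5 - 87480x^4 + 116640x^3 - 87426x^2 + 34938x - 5832
[S_{-3}, ∇] f = -46656x^5 + 77760x^4 - 120960x^3 + 86328x^2 - 35088x + 17488/3

the image equals g(x) = -46656x^5 + 77760x^4 - 120960x^3 + 86328x^2 - 35088x + 17488/3


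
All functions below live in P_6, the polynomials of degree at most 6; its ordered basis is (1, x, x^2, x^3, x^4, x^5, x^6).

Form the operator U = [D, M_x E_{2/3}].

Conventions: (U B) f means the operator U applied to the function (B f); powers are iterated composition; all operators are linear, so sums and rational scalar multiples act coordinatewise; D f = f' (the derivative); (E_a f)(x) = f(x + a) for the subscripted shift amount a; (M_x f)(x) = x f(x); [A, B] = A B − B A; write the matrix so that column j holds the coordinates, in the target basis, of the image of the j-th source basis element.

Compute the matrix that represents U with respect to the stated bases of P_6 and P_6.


the matrix is [[1, 2/3, 4/9, 8/27, 16/81, 32/243, 64/729]; [0, 1, 4/3, 4/3, 32/27, 80/81, 64/81]; [0, 0, 1, 2, 8/3, 80/27, 80/27]; [0, 0, 0, 1, 8/3, 40/9, 160/27]; [0, 0, 0, 0, 1, 10/3, 20/3]; [0, 0, 0, 0, 0, 1, 4]; [0, 0, 0, 0, 0, 0, 1]] (rows listed top to bottom)

image of 1: 1
image of x: x + 2/3
image of x^2: x^2 + (4/3)x + 4/9
image of x^3: x^3 + 2x^2 + (4/3)x + 8/27
image of x^4: x^4 + (8/3)x^3 + (8/3)x^2 + (32/27)x + 16/81
image of x^5: x^5 + (10/3)x^4 + (40/9)x^3 + (80/27)x^2 + (80/81)x + 32/243
image of x^6: x^6 + 4x^5 + (20/3)x^4 + (160/27)x^3 + (80/27)x^2 + (64/81)x + 64/729
each image's coordinates form column j of the matrix


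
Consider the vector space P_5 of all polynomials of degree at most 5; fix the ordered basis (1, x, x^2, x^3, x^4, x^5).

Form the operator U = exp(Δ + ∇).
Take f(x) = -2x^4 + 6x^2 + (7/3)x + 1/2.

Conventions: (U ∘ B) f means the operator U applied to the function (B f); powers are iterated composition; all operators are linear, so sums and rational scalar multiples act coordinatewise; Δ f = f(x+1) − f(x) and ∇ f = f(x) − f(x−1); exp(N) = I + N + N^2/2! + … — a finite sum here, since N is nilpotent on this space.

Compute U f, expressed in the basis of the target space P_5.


the image equals g(x) = -2x^4 - 16x^3 - 42x^2 - (161/3)x - 209/6

order-1 term: -16x^3 + 8x + 14/3
order-2 term: -48x^2 - 8
order-3 term: -64x
order-4 term: -32
the series for exp(Δ + ∇) f terminates at order 4
exp(Δ + ∇) f = -2x^4 - 16x^3 - 42x^2 - (161/3)x - 209/6


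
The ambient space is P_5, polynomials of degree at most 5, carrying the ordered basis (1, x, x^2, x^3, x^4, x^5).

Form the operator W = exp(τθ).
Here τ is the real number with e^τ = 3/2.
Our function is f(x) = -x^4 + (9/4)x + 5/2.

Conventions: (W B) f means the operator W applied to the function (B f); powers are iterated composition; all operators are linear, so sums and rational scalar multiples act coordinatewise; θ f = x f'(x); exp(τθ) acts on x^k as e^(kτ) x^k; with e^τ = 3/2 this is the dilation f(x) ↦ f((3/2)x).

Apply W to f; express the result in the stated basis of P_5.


exp(τθ) x^k = e^(kτ) x^k; with e^τ = 3/2 this sends x^k to (3/2)^k x^k
x ↦ 3/2 x
x^4 ↦ 81/16 x^4
applying this coordinatewise to f: exp(τθ) f = -(81/16)x^4 + (27/8)x + 5/2

g(x) = -(81/16)x^4 + (27/8)x + 5/2


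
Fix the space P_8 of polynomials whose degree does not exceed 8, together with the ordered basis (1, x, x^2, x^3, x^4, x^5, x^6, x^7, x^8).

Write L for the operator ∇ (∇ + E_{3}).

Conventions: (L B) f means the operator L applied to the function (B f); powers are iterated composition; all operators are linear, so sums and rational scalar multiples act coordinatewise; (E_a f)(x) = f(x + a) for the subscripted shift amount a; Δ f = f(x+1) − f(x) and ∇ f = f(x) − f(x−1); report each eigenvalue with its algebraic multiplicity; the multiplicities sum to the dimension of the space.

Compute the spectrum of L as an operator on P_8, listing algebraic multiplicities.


λ = 0 (multiplicity 9)

image of 1: 0
image of x: 1
image of x^2: 2x + 7
image of x^3: 3x^2 + 21x + 13
image of x^4: 4x^3 + 42x^2 + 52x + 79
image of x^5: 5x^4 + 70x^3 + 130x^2 + 395x + 181
image of x^6: 6x^5 + 105x^4 + 260x^3 + 1185x^2 + 1086x + 727
image of x^7: 7x^6 + 147x^5 + 455x^4 + 2765x^3 + 3801x^2 + 5089x + 1933
image of x^8: 8x^7 + 196x^6 + 728x^5 + 5530x^4 + 10136x^3 + 20356x^2 + 15464x + 6559
the matrix is upper triangular; its diagonal is (0, 0, 0, 0, 0, 0, 0, 0, 0)
for a triangular matrix the eigenvalues are the diagonal entries, with algebraic multiplicity their repetition count


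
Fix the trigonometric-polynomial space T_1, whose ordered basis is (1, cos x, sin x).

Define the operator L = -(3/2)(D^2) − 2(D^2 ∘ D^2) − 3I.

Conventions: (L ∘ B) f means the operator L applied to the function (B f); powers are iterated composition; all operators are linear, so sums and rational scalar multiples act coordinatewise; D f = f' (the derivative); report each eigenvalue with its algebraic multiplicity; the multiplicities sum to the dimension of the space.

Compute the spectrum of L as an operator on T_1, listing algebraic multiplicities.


image of 1: -3
image of cos x: -(7/2)cos x
image of sin x: -(7/2)sin x
the matrix is diagonal; its diagonal is (-3, -7/2, -7/2)
for a triangular matrix the eigenvalues are the diagonal entries, with algebraic multiplicity their repetition count

λ = -7/2 (multiplicity 2), λ = -3 (multiplicity 1)


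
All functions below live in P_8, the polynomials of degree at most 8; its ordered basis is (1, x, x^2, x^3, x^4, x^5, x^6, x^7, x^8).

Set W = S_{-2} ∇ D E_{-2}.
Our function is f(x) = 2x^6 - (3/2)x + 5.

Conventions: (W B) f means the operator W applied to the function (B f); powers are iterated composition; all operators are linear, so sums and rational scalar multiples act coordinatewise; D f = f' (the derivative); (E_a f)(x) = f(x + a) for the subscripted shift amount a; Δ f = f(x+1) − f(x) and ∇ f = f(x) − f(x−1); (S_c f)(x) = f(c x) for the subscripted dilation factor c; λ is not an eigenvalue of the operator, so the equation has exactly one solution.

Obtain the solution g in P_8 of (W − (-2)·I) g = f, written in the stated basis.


write g with unknown coordinates in the stated basis and equate coefficients in (W − (-2)·I) g = f
solving from the highest basis element down gives g = x^6 - 240x^4 - 1200x^3 + 3480x^2 + (20997/4)x - 7981/2
check: W g = 480x^4 + 2400x^3 - 6960x^2 - 10500x + 7986
so W g − (-2)·g = 2x^6 - (3/2)x + 5 = f ✓

the result is g(x) = x^6 - 240x^4 - 1200x^3 + 3480x^2 + (20997/4)x - 7981/2


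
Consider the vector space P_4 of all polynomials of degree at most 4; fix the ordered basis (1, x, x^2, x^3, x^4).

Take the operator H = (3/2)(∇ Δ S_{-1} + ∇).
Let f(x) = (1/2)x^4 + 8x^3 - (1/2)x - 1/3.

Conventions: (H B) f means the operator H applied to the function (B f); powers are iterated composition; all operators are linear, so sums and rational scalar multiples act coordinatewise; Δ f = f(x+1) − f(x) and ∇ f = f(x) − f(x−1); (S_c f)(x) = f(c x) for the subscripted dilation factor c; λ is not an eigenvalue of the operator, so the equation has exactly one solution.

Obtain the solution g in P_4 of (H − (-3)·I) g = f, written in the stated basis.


write g with unknown coordinates in the stated basis and equate coefficients in (H − (-3)·I) g = f
solving from the highest basis element down gives g = (1/6)x^4 + (7/3)x^3 - 4x^2 + 14x - 229/36
check: H g = x^3 + 12x^2 - (85/2)x + 75/4
so H g − (-3)·g = (1/2)x^4 + 8x^3 - (1/2)x - 1/3 = f ✓

g(x) = (1/6)x^4 + (7/3)x^3 - 4x^2 + 14x - 229/36


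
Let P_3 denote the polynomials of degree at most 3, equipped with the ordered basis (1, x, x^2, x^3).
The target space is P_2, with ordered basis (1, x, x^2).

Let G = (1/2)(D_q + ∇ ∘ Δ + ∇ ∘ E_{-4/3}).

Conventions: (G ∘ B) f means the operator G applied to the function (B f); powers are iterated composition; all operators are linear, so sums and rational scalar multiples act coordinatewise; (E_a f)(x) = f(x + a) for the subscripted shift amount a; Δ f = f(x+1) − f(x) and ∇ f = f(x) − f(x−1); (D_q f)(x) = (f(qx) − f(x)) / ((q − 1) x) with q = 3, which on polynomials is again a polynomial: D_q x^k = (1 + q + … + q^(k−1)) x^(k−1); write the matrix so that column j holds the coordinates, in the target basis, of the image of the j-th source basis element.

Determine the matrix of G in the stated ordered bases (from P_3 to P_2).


image of 1: 0
image of x: 1
image of x^2: 3x - 5/6
image of x^3: 8x^2 - (5/2)x + 31/6
each image's coordinates form column j of the matrix

the matrix is [[0, 1, -5/6, 31/6]; [0, 0, 3, -5/2]; [0, 0, 0, 8]] (rows listed top to bottom)


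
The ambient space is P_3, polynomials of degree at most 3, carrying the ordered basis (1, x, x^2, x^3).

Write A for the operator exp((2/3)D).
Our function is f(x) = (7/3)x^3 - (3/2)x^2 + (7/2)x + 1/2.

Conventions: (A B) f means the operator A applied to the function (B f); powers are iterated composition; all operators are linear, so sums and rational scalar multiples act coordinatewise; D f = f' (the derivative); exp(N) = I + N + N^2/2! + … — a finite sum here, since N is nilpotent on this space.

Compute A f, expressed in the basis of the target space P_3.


the result is g(x) = (7/3)x^3 + (19/6)x^2 + (83/18)x + 463/162

order-1 term: (14/3)x^2 - 2x + 7/3
order-2 term: (28/9)x - 2/3
order-3 term: 56/81
the series for exp((2/3)D) f terminates at order 3
exp((2/3)D) f = (7/3)x^3 + (19/6)x^2 + (83/18)x + 463/162


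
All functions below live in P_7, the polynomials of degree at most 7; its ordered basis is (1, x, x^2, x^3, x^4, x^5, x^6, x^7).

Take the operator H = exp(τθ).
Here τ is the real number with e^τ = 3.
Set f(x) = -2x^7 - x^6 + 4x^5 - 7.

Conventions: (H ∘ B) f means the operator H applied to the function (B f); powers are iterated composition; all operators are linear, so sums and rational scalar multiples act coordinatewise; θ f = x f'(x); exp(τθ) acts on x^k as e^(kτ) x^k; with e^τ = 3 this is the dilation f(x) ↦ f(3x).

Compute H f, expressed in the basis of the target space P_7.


the result is g(x) = -4374x^7 - 729x^6 + 972x^5 - 7

exp(τθ) x^k = e^(kτ) x^k; with e^τ = 3 this sends x^k to 3^k x^k
x^5 ↦ 243 x^5
x^6 ↦ 729 x^6
x^7 ↦ 2187 x^7
applying this coordinatewise to f: exp(τθ) f = -4374x^7 - 729x^6 + 972x^5 - 7


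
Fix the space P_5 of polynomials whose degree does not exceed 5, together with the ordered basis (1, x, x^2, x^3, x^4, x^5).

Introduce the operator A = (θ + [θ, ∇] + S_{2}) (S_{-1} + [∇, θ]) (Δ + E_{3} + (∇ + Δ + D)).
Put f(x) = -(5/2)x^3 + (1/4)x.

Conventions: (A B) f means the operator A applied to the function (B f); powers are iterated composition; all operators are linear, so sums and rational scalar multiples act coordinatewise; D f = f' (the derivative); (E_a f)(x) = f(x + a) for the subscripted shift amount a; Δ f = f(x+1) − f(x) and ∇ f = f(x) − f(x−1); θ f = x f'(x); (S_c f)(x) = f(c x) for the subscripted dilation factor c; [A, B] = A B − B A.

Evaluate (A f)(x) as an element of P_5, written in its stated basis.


the result is g(x) = (55/2)x^3 - (735/2)x^2 + (357/4)x - 651/4

Δ f = -(15/2)x^2 - (15/2)x - 9/4
E_{3} f = -(5/2)x^3 - (45/2)x^2 - (269/4)x - 267/4
∇ f = -(15/2)x^2 + (15/2)x - 9/4
Δ f = -(15/2)x^2 - (15/2)x - 9/4
D f = -(15/2)x^2 + 1/4
(∇ + Δ + D) f = -(45/2)x^2 - 17/4
(Δ + E_{3} + (∇ + Δ + D)) f = -(5/2)x^3 - (105/2)x^2 - (299/4)x - 293/4
S_{-1} (Δ + E_{3} + (∇ + Δ + D)) f = (5/2)x^3 - (105/2)x^2 + (299/4)x - 293/4
θ (Δ + E_{3} + (∇ + Δ + D)) f = -(15/2)x^3 - 105x^2 - (299/4)x
∇ θ (Δ + E_{3} + (∇ + Δ + D)) f = -(45/2)x^2 - (375/2)x + 91/4
∇ (Δ + E_{3} + (∇ + Δ + D)) f = -(15/2)x^2 - (195/2)x - 99/4
θ ∇ (Δ + E_{3} + (∇ + Δ + D)) f = -15x^2 - (195/2)x
[∇, θ] (Δ + E_{3} + (∇ + Δ + D)) f = -(15/2)x^2 - 90x + 91/4
(S_{-1} + [∇, θ]) (Δ + E_{3} + (∇ + Δ + D)) f = (5/2)x^3 - 60x^2 - (61/4)x - 101/2
θ (S_{-1} + [∇, θ]) (Δ + E_{3} + (∇ + Δ + D)) f = (15/2)x^3 - 120x^2 - (61/4)x
∇ (S_{-1} + [∇, θ]) (Δ + E_{3} + (∇ + Δ + D)) f = (15/2)x^2 - (255/2)x + 189/4
θ ∇ (S_{-1} + [∇, θ]) (Δ + E_{3} + (∇ + Δ + D)) f = 15x^2 - (255/2)x
θ (S_{-1} + [∇, θ]) (Δ + E_{3} + (∇ + Δ + D)) f = (15/2)x^3 - 120x^2 - (61/4)x
∇ θ (S_{-1} + [∇, θ]) (Δ + E_{3} + (∇ + Δ + D)) f = (45/2)x^2 - (525/2)x + 449/4
[θ, ∇] (S_{-1} + [∇, θ]) (Δ + E_{3} + (∇ + Δ + D)) f = -(15/2)x^2 + 135x - 449/4
S_{2} (S_{-1} + [∇, θ]) (Δ + E_{3} + (∇ + Δ + D)) f = 20x^3 - 240x^2 - (61/2)x - 101/2
(θ + [θ, ∇] + S_{2}) (S_{-1} + [∇, θ]) (Δ + E_{3} + (∇ + Δ + D)) f = (55/2)x^3 - (735/2)x^2 + (357/4)x - 651/4


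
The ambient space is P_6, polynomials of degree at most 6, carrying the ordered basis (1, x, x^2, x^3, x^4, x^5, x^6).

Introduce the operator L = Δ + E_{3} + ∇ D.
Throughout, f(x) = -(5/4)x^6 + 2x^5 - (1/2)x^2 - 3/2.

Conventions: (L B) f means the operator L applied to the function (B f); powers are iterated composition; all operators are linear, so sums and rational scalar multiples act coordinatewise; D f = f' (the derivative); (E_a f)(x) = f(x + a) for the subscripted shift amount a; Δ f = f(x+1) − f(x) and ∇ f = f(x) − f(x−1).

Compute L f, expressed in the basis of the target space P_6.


g(x) = -(5/4)x^6 - 28x^5 - 185x^4 - 385x^3 - 1113x^2 - (1873/2)x - 899/2

Δ f = -(15/2)x^5 - (35/4)x^4 - 5x^3 + (5/4)x^2 + (3/2)x + 1/4
E_{3} f = -(5/4)x^6 - (41/2)x^5 - (555/4)x^4 - 495x^3 - (3917/4)x^2 - (2031/2)x - 1725/4
D f = -(15/2)x^5 + 10x^4 - x
∇ D f = -(75/2)x^4 + 115x^3 - 135x^2 + (155/2)x - 37/2
(Δ + E_{3} + ∇ D) f = -(5/4)x^6 - 28x^5 - 185x^4 - 385x^3 - 1113x^2 - (1873/2)x - 899/2


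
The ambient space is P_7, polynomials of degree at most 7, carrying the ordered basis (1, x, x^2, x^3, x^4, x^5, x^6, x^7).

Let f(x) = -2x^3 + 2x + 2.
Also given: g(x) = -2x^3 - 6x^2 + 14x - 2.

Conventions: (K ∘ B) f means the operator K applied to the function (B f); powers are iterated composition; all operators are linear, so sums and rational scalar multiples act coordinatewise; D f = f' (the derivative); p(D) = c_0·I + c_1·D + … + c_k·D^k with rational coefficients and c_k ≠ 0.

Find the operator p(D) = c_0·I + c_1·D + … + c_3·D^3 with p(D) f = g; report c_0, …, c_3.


D^0 f = -2x^3 + 2x + 2
D^1 f = -6x^2 + 2
D^2 f = -12x
D^3 f = -12
matching coefficients of g against c_0 f + c_1 Df + … from the top degree down determines the c_i
solution: c_0 = 1, c_1 = 1, c_2 = -1, c_3 = 1/2

c_0 = 1, c_1 = 1, c_2 = -1, c_3 = 1/2


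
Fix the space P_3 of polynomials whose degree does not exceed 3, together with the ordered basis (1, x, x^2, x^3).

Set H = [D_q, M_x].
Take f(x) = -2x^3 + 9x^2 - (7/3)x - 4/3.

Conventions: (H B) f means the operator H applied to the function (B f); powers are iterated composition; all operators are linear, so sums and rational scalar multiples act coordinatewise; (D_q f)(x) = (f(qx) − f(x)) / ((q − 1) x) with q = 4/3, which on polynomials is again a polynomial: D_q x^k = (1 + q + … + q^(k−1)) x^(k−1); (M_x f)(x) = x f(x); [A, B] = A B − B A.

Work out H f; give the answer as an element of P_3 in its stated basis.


g(x) = -(128/27)x^3 + 16x^2 - (28/9)x - 4/3

M_x f = -2x^4 + 9x^3 - (7/3)x^2 - (4/3)x
D_q M_x f = -(350/27)x^3 + 37x^2 - (49/9)x - 4/3
D_q f = -(74/9)x^2 + 21x - 7/3
M_x D_q f = -(74/9)x^3 + 21x^2 - (7/3)x
[D_q, M_x] f = -(128/27)x^3 + 16x^2 - (28/9)x - 4/3


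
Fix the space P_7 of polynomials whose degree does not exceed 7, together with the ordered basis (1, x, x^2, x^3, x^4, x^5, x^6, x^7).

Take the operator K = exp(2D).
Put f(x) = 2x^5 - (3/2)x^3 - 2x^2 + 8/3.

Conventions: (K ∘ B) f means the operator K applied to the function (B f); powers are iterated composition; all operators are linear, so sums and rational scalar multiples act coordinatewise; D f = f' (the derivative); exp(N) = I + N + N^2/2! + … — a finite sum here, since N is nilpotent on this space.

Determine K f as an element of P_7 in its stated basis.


order-1 term: 20x^4 - 9x^2 - 8x
order-2 term: 80x^3 - 18x - 8
order-3 term: 160x^2 - 12
order-4 term: 160x
order-5 term: 64
the series for exp(2D) f terminates at order 5
exp(2D) f = 2x^5 + 20x^4 + (157/2)x^3 + 149x^2 + 134x + 140/3

g(x) = 2x^5 + 20x^4 + (157/2)x^3 + 149x^2 + 134x + 140/3


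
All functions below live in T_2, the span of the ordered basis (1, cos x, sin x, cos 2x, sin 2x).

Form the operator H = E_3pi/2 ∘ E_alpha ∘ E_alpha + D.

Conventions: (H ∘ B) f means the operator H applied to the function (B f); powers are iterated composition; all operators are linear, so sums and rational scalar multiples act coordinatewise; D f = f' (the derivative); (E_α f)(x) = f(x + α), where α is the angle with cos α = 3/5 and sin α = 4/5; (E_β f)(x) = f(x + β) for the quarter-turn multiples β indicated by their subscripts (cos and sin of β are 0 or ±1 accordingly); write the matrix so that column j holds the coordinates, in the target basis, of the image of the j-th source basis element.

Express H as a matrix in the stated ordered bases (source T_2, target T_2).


the matrix is [[1, 0, 0, 0, 0]; [0, 24/25, 32/25, 0, 0]; [0, -32/25, 24/25, 0, 0]; [0, 0, 0, 527/625, 1586/625]; [0, 0, 0, -1586/625, 527/625]] (rows listed top to bottom)

image of 1: 1
image of cos x: (24/25)cos x - (32/25)sin x
image of sin x: (32/25)cos x + (24/25)sin x
image of cos 2x: (527/625)cos 2x - (1586/625)sin 2x
image of sin 2x: (1586/625)cos 2x + (527/625)sin 2x
each image's coordinates form column j of the matrix


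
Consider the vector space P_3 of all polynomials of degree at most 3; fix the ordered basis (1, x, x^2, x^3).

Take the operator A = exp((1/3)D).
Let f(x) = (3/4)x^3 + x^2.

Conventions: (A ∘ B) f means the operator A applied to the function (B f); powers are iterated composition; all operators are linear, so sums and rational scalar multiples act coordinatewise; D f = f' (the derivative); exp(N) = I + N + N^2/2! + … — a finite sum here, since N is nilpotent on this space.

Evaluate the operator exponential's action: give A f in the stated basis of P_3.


order-1 term: (3/4)x^2 + (2/3)x
order-2 term: (1/4)x + 1/9
order-3 term: 1/36
the series for exp((1/3)D) f terminates at order 3
exp((1/3)D) f = (3/4)x^3 + (7/4)x^2 + (11/12)x + 5/36

the image equals g(x) = (3/4)x^3 + (7/4)x^2 + (11/12)x + 5/36


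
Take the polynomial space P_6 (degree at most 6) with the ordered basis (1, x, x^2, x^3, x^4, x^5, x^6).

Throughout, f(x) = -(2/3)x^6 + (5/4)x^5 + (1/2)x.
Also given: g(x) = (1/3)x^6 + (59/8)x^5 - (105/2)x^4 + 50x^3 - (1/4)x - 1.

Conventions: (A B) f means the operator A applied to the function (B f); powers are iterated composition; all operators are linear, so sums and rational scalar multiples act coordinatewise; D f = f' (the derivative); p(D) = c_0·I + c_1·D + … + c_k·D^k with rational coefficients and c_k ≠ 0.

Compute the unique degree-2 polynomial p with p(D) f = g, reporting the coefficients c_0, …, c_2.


D^0 f = -(2/3)x^6 + (5/4)x^5 + (1/2)x
D^1 f = -4x^5 + (25/4)x^4 + 1/2
D^2 f = -20x^4 + 25x^3
matching coefficients of g against c_0 f + c_1 Df + … from the top degree down determines the c_i
solution: c_0 = -1/2, c_1 = -2, c_2 = 2

p(D) = -(1/2)·I − 2·D + 2·D^2, i.e. c_0 = -1/2, c_1 = -2, c_2 = 2


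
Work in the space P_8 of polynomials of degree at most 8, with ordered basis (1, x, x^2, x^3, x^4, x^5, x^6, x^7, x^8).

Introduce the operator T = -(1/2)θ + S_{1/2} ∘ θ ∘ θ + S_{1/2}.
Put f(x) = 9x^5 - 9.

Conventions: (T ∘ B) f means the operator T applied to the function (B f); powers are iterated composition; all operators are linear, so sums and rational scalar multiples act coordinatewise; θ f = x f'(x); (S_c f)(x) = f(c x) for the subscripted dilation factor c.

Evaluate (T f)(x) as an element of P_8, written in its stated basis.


the image equals g(x) = -(243/16)x^5 - 9

θ f = 45x^5
(-(1/2)θ) f = -(45/2)x^5
θ f = 45x^5
θ θ f = 225x^5
S_{1/2} θ θ f = (225/32)x^5
S_{1/2} f = (9/32)x^5 - 9
(-(1/2)θ + S_{1/2} ∘ θ ∘ θ + S_{1/2}) f = -(243/16)x^5 - 9


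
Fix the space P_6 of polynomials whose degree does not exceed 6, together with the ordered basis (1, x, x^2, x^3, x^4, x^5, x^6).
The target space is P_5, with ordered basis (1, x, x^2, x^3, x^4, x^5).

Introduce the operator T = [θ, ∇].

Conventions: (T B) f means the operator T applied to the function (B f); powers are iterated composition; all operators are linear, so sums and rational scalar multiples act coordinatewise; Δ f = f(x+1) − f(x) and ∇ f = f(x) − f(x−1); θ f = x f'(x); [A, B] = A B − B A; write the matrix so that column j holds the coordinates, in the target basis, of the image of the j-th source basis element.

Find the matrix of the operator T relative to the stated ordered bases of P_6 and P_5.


image of 1: 0
image of x: -1
image of x^2: -2x + 2
image of x^3: -3x^2 + 6x - 3
image of x^4: -4x^3 + 12x^2 - 12x + 4
image of x^5: -5x^4 + 20x^3 - 30x^2 + 20x - 5
image of x^6: -6x^5 + 30x^4 - 60x^3 + 60x^2 - 30x + 6
each image's coordinates form column j of the matrix

the matrix is [[0, -1, 2, -3, 4, -5, 6]; [0, 0, -2, 6, -12, 20, -30]; [0, 0, 0, -3, 12, -30, 60]; [0, 0, 0, 0, -4, 20, -60]; [0, 0, 0, 0, 0, -5, 30]; [0, 0, 0, 0, 0, 0, -6]] (rows listed top to bottom)


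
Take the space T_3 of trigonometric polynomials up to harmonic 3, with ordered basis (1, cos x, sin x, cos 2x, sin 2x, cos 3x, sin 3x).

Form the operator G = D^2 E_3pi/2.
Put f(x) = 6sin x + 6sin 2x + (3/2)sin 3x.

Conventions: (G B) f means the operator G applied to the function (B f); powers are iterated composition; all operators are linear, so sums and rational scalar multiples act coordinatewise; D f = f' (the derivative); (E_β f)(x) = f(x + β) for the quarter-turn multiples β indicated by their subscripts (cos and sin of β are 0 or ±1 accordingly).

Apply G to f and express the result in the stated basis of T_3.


g(x) = 6cos x + 24sin 2x - (27/2)cos 3x

E_3pi/2 f = -6cos x - 6sin 2x + (3/2)cos 3x
D E_3pi/2 f = 6sin x - 12cos 2x - (9/2)sin 3x
D D E_3pi/2 f = 6cos x + 24sin 2x - (27/2)cos 3x


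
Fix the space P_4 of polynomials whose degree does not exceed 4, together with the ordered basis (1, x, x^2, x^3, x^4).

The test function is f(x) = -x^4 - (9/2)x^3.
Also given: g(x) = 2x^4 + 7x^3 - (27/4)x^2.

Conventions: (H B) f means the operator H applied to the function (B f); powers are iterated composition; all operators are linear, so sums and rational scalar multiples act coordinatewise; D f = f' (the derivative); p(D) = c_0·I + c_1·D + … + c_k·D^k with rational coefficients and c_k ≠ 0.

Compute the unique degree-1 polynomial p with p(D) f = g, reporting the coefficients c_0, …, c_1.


c_0 = -2, c_1 = 1/2

D^0 f = -x^4 - (9/2)x^3
D^1 f = -4x^3 - (27/2)x^2
matching coefficients of g against c_0 f + c_1 Df + … from the top degree down determines the c_i
solution: c_0 = -2, c_1 = 1/2


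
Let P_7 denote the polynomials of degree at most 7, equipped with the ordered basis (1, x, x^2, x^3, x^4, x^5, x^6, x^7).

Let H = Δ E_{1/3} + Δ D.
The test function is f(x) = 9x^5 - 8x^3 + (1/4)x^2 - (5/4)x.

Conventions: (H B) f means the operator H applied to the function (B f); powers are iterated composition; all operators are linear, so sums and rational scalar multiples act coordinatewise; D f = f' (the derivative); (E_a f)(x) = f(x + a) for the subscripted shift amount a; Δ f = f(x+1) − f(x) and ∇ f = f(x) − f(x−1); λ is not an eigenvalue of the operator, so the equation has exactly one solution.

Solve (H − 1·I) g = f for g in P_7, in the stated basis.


the image equals g(x) = -9x^5 - 45x^4 - 502x^3 - (11905/4)x^2 - (153059/12)x - 481495/18

write g with unknown coordinates in the stated basis and equate coefficients in (H − 1·I) g = f
solving from the highest basis element down gives g = -9x^5 - 45x^4 - 502x^3 - (11905/4)x^2 - (153059/12)x - 481495/18
check: H g = -45x^4 - 510x^3 - 2976x^2 - (76537/6)x - 481495/18
so H g − 1·g = 9x^5 - 8x^3 + (1/4)x^2 - (5/4)x = f ✓


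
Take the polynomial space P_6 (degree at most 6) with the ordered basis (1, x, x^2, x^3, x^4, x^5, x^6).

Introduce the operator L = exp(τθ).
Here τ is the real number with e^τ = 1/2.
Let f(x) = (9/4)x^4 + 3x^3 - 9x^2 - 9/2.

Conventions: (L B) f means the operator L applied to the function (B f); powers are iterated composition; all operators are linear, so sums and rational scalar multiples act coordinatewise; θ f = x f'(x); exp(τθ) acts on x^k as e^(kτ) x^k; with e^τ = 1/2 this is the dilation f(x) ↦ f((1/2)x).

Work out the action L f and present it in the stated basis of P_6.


the image equals g(x) = (9/64)x^4 + (3/8)x^3 - (9/4)x^2 - 9/2

exp(τθ) x^k = e^(kτ) x^k; with e^τ = 1/2 this sends x^k to (1/2)^k x^k
x^2 ↦ 1/4 x^2
x^3 ↦ 1/8 x^3
x^4 ↦ 1/16 x^4
applying this coordinatewise to f: exp(τθ) f = (9/64)x^4 + (3/8)x^3 - (9/4)x^2 - 9/2


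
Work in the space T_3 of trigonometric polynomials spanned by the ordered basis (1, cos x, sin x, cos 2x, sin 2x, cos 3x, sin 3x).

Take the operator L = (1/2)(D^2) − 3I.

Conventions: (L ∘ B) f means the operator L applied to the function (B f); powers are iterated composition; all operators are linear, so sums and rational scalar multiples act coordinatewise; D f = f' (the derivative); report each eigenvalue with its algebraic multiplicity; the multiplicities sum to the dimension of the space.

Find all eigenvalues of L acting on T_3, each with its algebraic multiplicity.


λ = -15/2 (multiplicity 2), λ = -5 (multiplicity 2), λ = -7/2 (multiplicity 2), λ = -3 (multiplicity 1)

image of 1: -3
image of cos x: -(7/2)cos x
image of sin x: -(7/2)sin x
image of cos 2x: -5cos 2x
image of sin 2x: -5sin 2x
image of cos 3x: -(15/2)cos 3x
image of sin 3x: -(15/2)sin 3x
the matrix is diagonal; its diagonal is (-3, -7/2, -7/2, -5, -5, -15/2, -15/2)
for a triangular matrix the eigenvalues are the diagonal entries, with algebraic multiplicity their repetition count


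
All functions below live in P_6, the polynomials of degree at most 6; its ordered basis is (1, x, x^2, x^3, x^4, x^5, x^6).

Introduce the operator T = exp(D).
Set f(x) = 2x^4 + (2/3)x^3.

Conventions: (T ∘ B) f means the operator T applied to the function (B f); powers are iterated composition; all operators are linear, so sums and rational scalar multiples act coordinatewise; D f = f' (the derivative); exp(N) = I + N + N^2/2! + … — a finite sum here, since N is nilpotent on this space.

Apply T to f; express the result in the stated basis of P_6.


order-1 term: 8x^3 + 2x^2
order-2 term: 12x^2 + 2x
order-3 term: 8x + 2/3
order-4 term: 2
the series for exp(D) f terminates at order 4
exp(D) f = 2x^4 + (26/3)x^3 + 14x^2 + 10x + 8/3

the result is g(x) = 2x^4 + (26/3)x^3 + 14x^2 + 10x + 8/3


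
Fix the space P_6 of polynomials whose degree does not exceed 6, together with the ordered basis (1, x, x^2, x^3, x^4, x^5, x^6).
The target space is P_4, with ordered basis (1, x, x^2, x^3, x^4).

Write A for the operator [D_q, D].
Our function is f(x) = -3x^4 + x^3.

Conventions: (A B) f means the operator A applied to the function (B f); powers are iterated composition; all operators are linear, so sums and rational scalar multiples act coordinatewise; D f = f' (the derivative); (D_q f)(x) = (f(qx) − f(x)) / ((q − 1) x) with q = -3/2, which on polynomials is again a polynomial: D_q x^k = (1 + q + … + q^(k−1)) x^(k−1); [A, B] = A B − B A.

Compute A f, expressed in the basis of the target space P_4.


the image equals g(x) = -(285/8)x^2 - 5x

D f = -12x^3 + 3x^2
D_q D f = -21x^2 - (3/2)x
D_q f = (39/8)x^3 + (7/4)x^2
D D_q f = (117/8)x^2 + (7/2)x
[D_q, D] f = -(285/8)x^2 - 5x


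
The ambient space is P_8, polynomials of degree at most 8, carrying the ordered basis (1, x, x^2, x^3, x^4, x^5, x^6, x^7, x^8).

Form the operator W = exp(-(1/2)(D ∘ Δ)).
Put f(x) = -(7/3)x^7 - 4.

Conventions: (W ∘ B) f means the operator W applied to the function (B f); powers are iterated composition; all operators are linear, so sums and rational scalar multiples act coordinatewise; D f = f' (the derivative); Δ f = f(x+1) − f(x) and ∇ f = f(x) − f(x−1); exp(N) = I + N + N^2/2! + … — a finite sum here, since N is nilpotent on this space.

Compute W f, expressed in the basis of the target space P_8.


order-1 term: 49x^5 + (245/2)x^4 + (490/3)x^3 + (245/2)x^2 + 49x + 49/6
order-2 term: -245x^3 - 735x^2 - (1715/2)x - 735/2
order-3 term: 245x + 735/2
the series for exp(-(1/2)(D ∘ Δ)) f terminates at order 3
exp(-(1/2)(D ∘ Δ)) f = -(7/3)x^7 + 49x^5 + (245/2)x^4 - (245/3)x^3 - (1225/2)x^2 - (1127/2)x + 25/6

g(x) = -(7/3)x^7 + 49x^5 + (245/2)x^4 - (245/3)x^3 - (1225/2)x^2 - (1127/2)x + 25/6


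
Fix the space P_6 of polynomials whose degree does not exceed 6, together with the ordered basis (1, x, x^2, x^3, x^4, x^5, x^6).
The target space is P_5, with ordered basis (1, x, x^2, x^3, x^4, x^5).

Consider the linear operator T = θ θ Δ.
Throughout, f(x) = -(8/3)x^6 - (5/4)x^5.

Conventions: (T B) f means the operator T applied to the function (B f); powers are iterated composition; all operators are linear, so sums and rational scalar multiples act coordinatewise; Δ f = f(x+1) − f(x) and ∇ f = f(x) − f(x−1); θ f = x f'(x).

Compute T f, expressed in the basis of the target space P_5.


Δ f = -16x^5 - (185/4)x^4 - (395/6)x^3 - (105/2)x^2 - (89/4)x - 47/12
θ Δ f = -80x^5 - 185x^4 - (395/2)x^3 - 105x^2 - (89/4)x
θ θ Δ f = -400x^5 - 740x^4 - (1185/2)x^3 - 210x^2 - (89/4)x

the result is g(x) = -400x^5 - 740x^4 - (1185/2)x^3 - 210x^2 - (89/4)x


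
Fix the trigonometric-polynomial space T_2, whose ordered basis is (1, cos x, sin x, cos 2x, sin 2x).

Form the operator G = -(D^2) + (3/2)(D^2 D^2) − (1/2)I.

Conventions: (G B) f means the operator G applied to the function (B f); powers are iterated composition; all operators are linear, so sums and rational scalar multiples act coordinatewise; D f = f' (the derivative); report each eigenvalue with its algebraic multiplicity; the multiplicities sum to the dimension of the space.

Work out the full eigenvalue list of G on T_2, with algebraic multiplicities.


image of 1: -1/2
image of cos x: 2cos x
image of sin x: 2sin x
image of cos 2x: (55/2)cos 2x
image of sin 2x: (55/2)sin 2x
the matrix is diagonal; its diagonal is (-1/2, 2, 2, 55/2, 55/2)
for a triangular matrix the eigenvalues are the diagonal entries, with algebraic multiplicity their repetition count

λ = -1/2 (multiplicity 1), λ = 2 (multiplicity 2), λ = 55/2 (multiplicity 2)


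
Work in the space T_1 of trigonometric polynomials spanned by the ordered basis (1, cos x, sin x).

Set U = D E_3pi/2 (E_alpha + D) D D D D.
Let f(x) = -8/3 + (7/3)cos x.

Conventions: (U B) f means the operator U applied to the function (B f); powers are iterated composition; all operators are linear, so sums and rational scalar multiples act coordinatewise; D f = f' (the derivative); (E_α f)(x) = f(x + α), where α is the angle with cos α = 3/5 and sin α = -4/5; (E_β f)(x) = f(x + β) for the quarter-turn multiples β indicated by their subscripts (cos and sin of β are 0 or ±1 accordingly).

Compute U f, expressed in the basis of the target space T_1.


D f = -(7/3)sin x
D D f = -(7/3)cos x
D (D D) f = (7/3)sin x
D D (D D) f = (7/3)cos x
E_alpha D D (D D) f = (7/5)cos x + (28/15)sin x
D D D (D D) f = -(7/3)sin x
(E_alpha + D) D D (D D) f = (7/5)cos x - (7/15)sin x
E_3pi/2 ((E_alpha + D) D) D (D D) f = (7/15)cos x + (7/5)sin x
D E_3pi/2 ((E_alpha + D) D) D (D D) f = (7/5)cos x - (7/15)sin x

g(x) = (7/5)cos x - (7/15)sin x
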